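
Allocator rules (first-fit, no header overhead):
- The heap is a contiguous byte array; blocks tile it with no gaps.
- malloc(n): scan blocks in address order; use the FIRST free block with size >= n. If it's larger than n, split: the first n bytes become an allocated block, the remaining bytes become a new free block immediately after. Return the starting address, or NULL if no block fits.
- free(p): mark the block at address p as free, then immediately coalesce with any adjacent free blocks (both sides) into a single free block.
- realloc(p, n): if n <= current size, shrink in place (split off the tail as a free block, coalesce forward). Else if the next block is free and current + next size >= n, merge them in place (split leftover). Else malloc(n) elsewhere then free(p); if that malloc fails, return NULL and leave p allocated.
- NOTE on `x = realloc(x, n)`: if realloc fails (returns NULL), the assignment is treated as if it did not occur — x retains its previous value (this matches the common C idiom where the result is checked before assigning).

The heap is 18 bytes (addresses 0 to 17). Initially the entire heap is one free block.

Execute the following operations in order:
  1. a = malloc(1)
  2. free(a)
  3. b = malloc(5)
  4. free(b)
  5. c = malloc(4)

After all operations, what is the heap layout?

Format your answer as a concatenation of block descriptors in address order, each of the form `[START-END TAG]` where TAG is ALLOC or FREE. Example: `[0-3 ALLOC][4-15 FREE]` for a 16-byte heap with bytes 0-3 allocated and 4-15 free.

Answer: [0-3 ALLOC][4-17 FREE]

Derivation:
Op 1: a = malloc(1) -> a = 0; heap: [0-0 ALLOC][1-17 FREE]
Op 2: free(a) -> (freed a); heap: [0-17 FREE]
Op 3: b = malloc(5) -> b = 0; heap: [0-4 ALLOC][5-17 FREE]
Op 4: free(b) -> (freed b); heap: [0-17 FREE]
Op 5: c = malloc(4) -> c = 0; heap: [0-3 ALLOC][4-17 FREE]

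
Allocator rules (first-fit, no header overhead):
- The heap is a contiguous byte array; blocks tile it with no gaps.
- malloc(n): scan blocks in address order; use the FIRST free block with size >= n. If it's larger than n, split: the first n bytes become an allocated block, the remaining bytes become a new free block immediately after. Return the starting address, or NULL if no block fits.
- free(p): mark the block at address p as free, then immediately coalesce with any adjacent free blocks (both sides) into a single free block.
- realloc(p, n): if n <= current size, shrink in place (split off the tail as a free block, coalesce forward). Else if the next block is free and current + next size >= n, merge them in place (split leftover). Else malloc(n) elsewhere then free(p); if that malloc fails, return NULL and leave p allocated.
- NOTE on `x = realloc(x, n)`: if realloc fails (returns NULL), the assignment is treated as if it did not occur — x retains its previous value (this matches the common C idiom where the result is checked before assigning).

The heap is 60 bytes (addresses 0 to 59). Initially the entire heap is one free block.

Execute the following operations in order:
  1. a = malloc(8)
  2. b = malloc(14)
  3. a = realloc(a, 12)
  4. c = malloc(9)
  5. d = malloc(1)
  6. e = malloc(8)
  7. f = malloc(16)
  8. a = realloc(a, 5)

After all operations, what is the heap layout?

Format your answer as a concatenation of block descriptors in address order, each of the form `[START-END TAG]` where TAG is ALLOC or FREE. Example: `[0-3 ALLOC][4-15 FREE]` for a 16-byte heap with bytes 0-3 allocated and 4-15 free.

Op 1: a = malloc(8) -> a = 0; heap: [0-7 ALLOC][8-59 FREE]
Op 2: b = malloc(14) -> b = 8; heap: [0-7 ALLOC][8-21 ALLOC][22-59 FREE]
Op 3: a = realloc(a, 12) -> a = 22; heap: [0-7 FREE][8-21 ALLOC][22-33 ALLOC][34-59 FREE]
Op 4: c = malloc(9) -> c = 34; heap: [0-7 FREE][8-21 ALLOC][22-33 ALLOC][34-42 ALLOC][43-59 FREE]
Op 5: d = malloc(1) -> d = 0; heap: [0-0 ALLOC][1-7 FREE][8-21 ALLOC][22-33 ALLOC][34-42 ALLOC][43-59 FREE]
Op 6: e = malloc(8) -> e = 43; heap: [0-0 ALLOC][1-7 FREE][8-21 ALLOC][22-33 ALLOC][34-42 ALLOC][43-50 ALLOC][51-59 FREE]
Op 7: f = malloc(16) -> f = NULL; heap: [0-0 ALLOC][1-7 FREE][8-21 ALLOC][22-33 ALLOC][34-42 ALLOC][43-50 ALLOC][51-59 FREE]
Op 8: a = realloc(a, 5) -> a = 22; heap: [0-0 ALLOC][1-7 FREE][8-21 ALLOC][22-26 ALLOC][27-33 FREE][34-42 ALLOC][43-50 ALLOC][51-59 FREE]

Answer: [0-0 ALLOC][1-7 FREE][8-21 ALLOC][22-26 ALLOC][27-33 FREE][34-42 ALLOC][43-50 ALLOC][51-59 FREE]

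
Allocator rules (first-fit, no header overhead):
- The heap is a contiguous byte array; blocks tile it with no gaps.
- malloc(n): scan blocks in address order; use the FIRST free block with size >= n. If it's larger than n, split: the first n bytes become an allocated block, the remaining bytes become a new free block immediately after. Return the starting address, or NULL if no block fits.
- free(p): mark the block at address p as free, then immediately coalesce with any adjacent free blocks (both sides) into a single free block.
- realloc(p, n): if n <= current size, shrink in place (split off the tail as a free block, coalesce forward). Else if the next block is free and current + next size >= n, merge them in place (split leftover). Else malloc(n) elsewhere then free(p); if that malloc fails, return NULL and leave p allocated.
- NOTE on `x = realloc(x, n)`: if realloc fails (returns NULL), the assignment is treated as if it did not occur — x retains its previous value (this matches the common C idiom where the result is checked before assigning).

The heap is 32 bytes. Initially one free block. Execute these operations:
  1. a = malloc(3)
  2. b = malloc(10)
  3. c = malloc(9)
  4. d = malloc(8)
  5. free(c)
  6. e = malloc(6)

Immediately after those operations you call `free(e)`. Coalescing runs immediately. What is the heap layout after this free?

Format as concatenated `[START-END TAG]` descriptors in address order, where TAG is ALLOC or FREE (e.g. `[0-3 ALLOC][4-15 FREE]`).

Answer: [0-2 ALLOC][3-12 ALLOC][13-21 FREE][22-29 ALLOC][30-31 FREE]

Derivation:
Op 1: a = malloc(3) -> a = 0; heap: [0-2 ALLOC][3-31 FREE]
Op 2: b = malloc(10) -> b = 3; heap: [0-2 ALLOC][3-12 ALLOC][13-31 FREE]
Op 3: c = malloc(9) -> c = 13; heap: [0-2 ALLOC][3-12 ALLOC][13-21 ALLOC][22-31 FREE]
Op 4: d = malloc(8) -> d = 22; heap: [0-2 ALLOC][3-12 ALLOC][13-21 ALLOC][22-29 ALLOC][30-31 FREE]
Op 5: free(c) -> (freed c); heap: [0-2 ALLOC][3-12 ALLOC][13-21 FREE][22-29 ALLOC][30-31 FREE]
Op 6: e = malloc(6) -> e = 13; heap: [0-2 ALLOC][3-12 ALLOC][13-18 ALLOC][19-21 FREE][22-29 ALLOC][30-31 FREE]
free(e): e = 13 -> block [13-18 ALLOC]; mark free, coalesce with adjacent free neighbors -> [0-2 ALLOC][3-12 ALLOC][13-21 FREE][22-29 ALLOC][30-31 FREE]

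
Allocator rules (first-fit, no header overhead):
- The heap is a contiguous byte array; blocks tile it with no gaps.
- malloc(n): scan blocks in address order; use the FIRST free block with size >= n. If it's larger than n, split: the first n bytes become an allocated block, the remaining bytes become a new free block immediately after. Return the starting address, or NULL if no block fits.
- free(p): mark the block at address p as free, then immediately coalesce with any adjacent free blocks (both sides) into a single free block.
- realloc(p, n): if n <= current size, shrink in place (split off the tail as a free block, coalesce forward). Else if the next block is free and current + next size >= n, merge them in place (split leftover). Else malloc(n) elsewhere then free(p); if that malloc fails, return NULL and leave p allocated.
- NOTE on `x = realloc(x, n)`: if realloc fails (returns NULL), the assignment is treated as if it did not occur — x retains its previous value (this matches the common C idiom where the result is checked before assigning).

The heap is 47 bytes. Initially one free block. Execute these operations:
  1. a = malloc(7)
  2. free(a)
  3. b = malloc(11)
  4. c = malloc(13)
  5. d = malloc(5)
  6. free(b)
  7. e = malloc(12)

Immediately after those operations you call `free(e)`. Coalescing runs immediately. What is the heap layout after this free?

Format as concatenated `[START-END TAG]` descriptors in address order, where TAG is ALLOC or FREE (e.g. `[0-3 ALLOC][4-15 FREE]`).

Answer: [0-10 FREE][11-23 ALLOC][24-28 ALLOC][29-46 FREE]

Derivation:
Op 1: a = malloc(7) -> a = 0; heap: [0-6 ALLOC][7-46 FREE]
Op 2: free(a) -> (freed a); heap: [0-46 FREE]
Op 3: b = malloc(11) -> b = 0; heap: [0-10 ALLOC][11-46 FREE]
Op 4: c = malloc(13) -> c = 11; heap: [0-10 ALLOC][11-23 ALLOC][24-46 FREE]
Op 5: d = malloc(5) -> d = 24; heap: [0-10 ALLOC][11-23 ALLOC][24-28 ALLOC][29-46 FREE]
Op 6: free(b) -> (freed b); heap: [0-10 FREE][11-23 ALLOC][24-28 ALLOC][29-46 FREE]
Op 7: e = malloc(12) -> e = 29; heap: [0-10 FREE][11-23 ALLOC][24-28 ALLOC][29-40 ALLOC][41-46 FREE]
free(e): e = 29 -> block [29-40 ALLOC]; mark free, coalesce with adjacent free neighbors -> [0-10 FREE][11-23 ALLOC][24-28 ALLOC][29-46 FREE]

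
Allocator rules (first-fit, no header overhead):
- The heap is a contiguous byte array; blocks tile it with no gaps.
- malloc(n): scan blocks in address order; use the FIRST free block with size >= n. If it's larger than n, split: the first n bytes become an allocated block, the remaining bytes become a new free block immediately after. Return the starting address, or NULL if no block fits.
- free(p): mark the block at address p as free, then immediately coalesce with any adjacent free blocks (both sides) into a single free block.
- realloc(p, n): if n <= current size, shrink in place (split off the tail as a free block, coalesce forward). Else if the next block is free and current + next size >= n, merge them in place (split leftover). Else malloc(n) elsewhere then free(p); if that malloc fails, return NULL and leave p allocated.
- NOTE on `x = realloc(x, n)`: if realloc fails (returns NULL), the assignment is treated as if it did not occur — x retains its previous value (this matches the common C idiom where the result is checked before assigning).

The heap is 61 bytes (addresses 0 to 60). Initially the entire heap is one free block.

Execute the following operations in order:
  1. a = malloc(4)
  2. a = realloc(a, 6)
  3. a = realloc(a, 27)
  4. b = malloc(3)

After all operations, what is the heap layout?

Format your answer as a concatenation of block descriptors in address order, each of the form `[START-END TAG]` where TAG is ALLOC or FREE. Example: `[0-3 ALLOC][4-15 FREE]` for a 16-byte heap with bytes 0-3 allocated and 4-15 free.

Answer: [0-26 ALLOC][27-29 ALLOC][30-60 FREE]

Derivation:
Op 1: a = malloc(4) -> a = 0; heap: [0-3 ALLOC][4-60 FREE]
Op 2: a = realloc(a, 6) -> a = 0; heap: [0-5 ALLOC][6-60 FREE]
Op 3: a = realloc(a, 27) -> a = 0; heap: [0-26 ALLOC][27-60 FREE]
Op 4: b = malloc(3) -> b = 27; heap: [0-26 ALLOC][27-29 ALLOC][30-60 FREE]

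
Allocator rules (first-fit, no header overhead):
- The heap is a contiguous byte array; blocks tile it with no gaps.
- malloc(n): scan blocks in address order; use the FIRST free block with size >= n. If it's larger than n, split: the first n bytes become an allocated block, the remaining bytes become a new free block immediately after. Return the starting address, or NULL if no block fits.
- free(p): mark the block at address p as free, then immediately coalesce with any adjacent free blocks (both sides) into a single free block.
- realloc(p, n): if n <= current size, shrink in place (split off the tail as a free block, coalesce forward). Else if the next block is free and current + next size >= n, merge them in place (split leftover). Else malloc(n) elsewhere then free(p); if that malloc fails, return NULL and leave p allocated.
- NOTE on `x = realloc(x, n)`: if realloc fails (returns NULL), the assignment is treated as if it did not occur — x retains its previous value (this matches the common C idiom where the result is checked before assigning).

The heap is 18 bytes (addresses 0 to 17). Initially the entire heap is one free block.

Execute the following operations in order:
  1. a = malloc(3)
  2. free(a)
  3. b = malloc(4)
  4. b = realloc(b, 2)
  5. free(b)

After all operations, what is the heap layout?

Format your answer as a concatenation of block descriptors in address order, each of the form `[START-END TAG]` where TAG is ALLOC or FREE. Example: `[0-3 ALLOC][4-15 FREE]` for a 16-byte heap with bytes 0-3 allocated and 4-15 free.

Op 1: a = malloc(3) -> a = 0; heap: [0-2 ALLOC][3-17 FREE]
Op 2: free(a) -> (freed a); heap: [0-17 FREE]
Op 3: b = malloc(4) -> b = 0; heap: [0-3 ALLOC][4-17 FREE]
Op 4: b = realloc(b, 2) -> b = 0; heap: [0-1 ALLOC][2-17 FREE]
Op 5: free(b) -> (freed b); heap: [0-17 FREE]

Answer: [0-17 FREE]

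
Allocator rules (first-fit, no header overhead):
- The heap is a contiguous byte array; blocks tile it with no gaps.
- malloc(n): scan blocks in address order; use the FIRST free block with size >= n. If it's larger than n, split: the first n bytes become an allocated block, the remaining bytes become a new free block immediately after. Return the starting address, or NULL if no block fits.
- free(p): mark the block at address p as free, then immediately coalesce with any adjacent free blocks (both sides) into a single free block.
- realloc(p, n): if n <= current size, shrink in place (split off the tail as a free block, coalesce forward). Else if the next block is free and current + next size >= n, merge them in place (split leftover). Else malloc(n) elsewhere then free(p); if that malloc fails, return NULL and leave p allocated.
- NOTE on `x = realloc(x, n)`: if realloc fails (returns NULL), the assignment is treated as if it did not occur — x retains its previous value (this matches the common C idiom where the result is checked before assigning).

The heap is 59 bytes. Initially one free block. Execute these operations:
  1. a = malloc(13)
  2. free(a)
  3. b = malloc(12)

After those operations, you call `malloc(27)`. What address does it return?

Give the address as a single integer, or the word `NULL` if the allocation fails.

Op 1: a = malloc(13) -> a = 0; heap: [0-12 ALLOC][13-58 FREE]
Op 2: free(a) -> (freed a); heap: [0-58 FREE]
Op 3: b = malloc(12) -> b = 0; heap: [0-11 ALLOC][12-58 FREE]
malloc(27): first-fit scan over [0-11 ALLOC][12-58 FREE] -> 12

Answer: 12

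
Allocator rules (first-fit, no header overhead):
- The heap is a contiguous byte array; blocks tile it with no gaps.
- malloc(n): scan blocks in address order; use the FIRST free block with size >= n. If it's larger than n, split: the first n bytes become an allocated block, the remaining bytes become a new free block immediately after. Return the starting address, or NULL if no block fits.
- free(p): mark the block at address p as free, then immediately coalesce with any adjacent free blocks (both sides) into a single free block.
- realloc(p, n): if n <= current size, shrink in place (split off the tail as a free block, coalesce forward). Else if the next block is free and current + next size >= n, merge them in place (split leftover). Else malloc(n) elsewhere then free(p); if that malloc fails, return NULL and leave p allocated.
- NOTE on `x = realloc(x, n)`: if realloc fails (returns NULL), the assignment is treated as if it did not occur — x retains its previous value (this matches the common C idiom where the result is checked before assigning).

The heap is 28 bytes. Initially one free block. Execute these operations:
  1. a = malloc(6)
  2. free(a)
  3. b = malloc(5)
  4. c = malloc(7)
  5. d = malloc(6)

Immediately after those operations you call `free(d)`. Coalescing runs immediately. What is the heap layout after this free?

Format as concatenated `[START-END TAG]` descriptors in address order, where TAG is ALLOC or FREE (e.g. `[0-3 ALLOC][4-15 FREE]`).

Answer: [0-4 ALLOC][5-11 ALLOC][12-27 FREE]

Derivation:
Op 1: a = malloc(6) -> a = 0; heap: [0-5 ALLOC][6-27 FREE]
Op 2: free(a) -> (freed a); heap: [0-27 FREE]
Op 3: b = malloc(5) -> b = 0; heap: [0-4 ALLOC][5-27 FREE]
Op 4: c = malloc(7) -> c = 5; heap: [0-4 ALLOC][5-11 ALLOC][12-27 FREE]
Op 5: d = malloc(6) -> d = 12; heap: [0-4 ALLOC][5-11 ALLOC][12-17 ALLOC][18-27 FREE]
free(d): d = 12 -> block [12-17 ALLOC]; mark free, coalesce with adjacent free neighbors -> [0-4 ALLOC][5-11 ALLOC][12-27 FREE]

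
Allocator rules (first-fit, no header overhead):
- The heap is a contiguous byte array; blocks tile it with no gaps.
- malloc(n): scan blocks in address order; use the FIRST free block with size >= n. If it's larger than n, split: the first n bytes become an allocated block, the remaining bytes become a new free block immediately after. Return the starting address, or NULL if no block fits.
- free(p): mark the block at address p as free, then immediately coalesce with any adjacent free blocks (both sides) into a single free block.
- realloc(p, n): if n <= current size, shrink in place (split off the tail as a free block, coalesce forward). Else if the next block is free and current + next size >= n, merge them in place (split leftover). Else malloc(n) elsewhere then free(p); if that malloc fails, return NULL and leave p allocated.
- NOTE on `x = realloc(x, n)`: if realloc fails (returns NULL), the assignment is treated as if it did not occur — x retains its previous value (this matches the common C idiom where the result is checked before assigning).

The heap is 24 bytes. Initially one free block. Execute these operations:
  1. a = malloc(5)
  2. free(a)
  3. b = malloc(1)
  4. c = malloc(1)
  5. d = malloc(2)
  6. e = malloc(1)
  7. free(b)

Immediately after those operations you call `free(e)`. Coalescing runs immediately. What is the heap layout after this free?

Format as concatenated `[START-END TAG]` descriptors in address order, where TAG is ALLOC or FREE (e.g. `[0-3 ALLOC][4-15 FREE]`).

Op 1: a = malloc(5) -> a = 0; heap: [0-4 ALLOC][5-23 FREE]
Op 2: free(a) -> (freed a); heap: [0-23 FREE]
Op 3: b = malloc(1) -> b = 0; heap: [0-0 ALLOC][1-23 FREE]
Op 4: c = malloc(1) -> c = 1; heap: [0-0 ALLOC][1-1 ALLOC][2-23 FREE]
Op 5: d = malloc(2) -> d = 2; heap: [0-0 ALLOC][1-1 ALLOC][2-3 ALLOC][4-23 FREE]
Op 6: e = malloc(1) -> e = 4; heap: [0-0 ALLOC][1-1 ALLOC][2-3 ALLOC][4-4 ALLOC][5-23 FREE]
Op 7: free(b) -> (freed b); heap: [0-0 FREE][1-1 ALLOC][2-3 ALLOC][4-4 ALLOC][5-23 FREE]
free(e): e = 4 -> block [4-4 ALLOC]; mark free, coalesce with adjacent free neighbors -> [0-0 FREE][1-1 ALLOC][2-3 ALLOC][4-23 FREE]

Answer: [0-0 FREE][1-1 ALLOC][2-3 ALLOC][4-23 FREE]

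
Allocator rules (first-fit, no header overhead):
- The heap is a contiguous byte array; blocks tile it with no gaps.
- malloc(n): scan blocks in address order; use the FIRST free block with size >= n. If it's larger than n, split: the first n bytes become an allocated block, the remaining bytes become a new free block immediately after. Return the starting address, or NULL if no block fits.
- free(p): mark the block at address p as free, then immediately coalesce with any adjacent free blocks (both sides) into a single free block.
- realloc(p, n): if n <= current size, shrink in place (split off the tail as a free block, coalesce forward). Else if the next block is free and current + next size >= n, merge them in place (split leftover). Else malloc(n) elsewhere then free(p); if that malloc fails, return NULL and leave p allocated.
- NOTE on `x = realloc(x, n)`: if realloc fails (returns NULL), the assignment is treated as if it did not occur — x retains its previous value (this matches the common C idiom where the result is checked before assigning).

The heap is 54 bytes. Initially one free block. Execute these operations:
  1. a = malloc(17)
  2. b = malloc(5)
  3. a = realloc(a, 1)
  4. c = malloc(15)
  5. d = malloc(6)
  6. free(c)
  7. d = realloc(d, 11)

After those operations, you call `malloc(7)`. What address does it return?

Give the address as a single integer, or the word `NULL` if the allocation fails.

Op 1: a = malloc(17) -> a = 0; heap: [0-16 ALLOC][17-53 FREE]
Op 2: b = malloc(5) -> b = 17; heap: [0-16 ALLOC][17-21 ALLOC][22-53 FREE]
Op 3: a = realloc(a, 1) -> a = 0; heap: [0-0 ALLOC][1-16 FREE][17-21 ALLOC][22-53 FREE]
Op 4: c = malloc(15) -> c = 1; heap: [0-0 ALLOC][1-15 ALLOC][16-16 FREE][17-21 ALLOC][22-53 FREE]
Op 5: d = malloc(6) -> d = 22; heap: [0-0 ALLOC][1-15 ALLOC][16-16 FREE][17-21 ALLOC][22-27 ALLOC][28-53 FREE]
Op 6: free(c) -> (freed c); heap: [0-0 ALLOC][1-16 FREE][17-21 ALLOC][22-27 ALLOC][28-53 FREE]
Op 7: d = realloc(d, 11) -> d = 22; heap: [0-0 ALLOC][1-16 FREE][17-21 ALLOC][22-32 ALLOC][33-53 FREE]
malloc(7): first-fit scan over [0-0 ALLOC][1-16 FREE][17-21 ALLOC][22-32 ALLOC][33-53 FREE] -> 1

Answer: 1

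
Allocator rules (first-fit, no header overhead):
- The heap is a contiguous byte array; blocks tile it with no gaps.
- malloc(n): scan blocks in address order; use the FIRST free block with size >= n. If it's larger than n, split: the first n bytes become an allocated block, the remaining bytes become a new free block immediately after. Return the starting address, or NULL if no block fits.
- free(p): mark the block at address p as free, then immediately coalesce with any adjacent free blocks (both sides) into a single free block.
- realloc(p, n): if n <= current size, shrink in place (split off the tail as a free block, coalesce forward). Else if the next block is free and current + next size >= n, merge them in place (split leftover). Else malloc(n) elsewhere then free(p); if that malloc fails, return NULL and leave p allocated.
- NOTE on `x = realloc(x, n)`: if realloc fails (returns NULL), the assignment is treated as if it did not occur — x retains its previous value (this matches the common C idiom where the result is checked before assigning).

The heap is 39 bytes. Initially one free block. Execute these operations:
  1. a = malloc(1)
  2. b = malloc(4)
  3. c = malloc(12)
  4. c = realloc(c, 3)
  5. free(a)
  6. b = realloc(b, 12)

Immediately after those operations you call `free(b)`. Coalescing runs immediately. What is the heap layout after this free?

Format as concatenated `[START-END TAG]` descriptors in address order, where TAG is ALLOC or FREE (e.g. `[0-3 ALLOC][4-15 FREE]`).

Op 1: a = malloc(1) -> a = 0; heap: [0-0 ALLOC][1-38 FREE]
Op 2: b = malloc(4) -> b = 1; heap: [0-0 ALLOC][1-4 ALLOC][5-38 FREE]
Op 3: c = malloc(12) -> c = 5; heap: [0-0 ALLOC][1-4 ALLOC][5-16 ALLOC][17-38 FREE]
Op 4: c = realloc(c, 3) -> c = 5; heap: [0-0 ALLOC][1-4 ALLOC][5-7 ALLOC][8-38 FREE]
Op 5: free(a) -> (freed a); heap: [0-0 FREE][1-4 ALLOC][5-7 ALLOC][8-38 FREE]
Op 6: b = realloc(b, 12) -> b = 8; heap: [0-4 FREE][5-7 ALLOC][8-19 ALLOC][20-38 FREE]
free(b): b = 8 -> block [8-19 ALLOC]; mark free, coalesce with adjacent free neighbors -> [0-4 FREE][5-7 ALLOC][8-38 FREE]

Answer: [0-4 FREE][5-7 ALLOC][8-38 FREE]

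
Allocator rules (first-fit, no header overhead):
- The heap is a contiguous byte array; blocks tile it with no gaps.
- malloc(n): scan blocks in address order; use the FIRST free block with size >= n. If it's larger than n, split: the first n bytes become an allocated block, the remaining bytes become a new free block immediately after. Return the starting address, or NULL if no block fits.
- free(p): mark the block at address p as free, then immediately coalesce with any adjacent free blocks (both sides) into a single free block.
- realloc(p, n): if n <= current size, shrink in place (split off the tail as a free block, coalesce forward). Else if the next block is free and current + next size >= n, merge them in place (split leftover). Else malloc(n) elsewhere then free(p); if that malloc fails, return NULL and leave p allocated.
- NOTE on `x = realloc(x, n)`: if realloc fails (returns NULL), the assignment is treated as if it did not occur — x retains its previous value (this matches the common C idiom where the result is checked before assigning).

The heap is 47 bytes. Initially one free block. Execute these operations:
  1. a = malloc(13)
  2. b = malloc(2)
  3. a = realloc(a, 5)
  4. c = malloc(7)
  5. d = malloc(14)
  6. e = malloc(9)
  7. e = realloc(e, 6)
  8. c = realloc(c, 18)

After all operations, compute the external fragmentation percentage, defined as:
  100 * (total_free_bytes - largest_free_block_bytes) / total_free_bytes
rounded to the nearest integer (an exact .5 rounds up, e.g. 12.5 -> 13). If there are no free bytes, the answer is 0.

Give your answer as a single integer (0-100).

Op 1: a = malloc(13) -> a = 0; heap: [0-12 ALLOC][13-46 FREE]
Op 2: b = malloc(2) -> b = 13; heap: [0-12 ALLOC][13-14 ALLOC][15-46 FREE]
Op 3: a = realloc(a, 5) -> a = 0; heap: [0-4 ALLOC][5-12 FREE][13-14 ALLOC][15-46 FREE]
Op 4: c = malloc(7) -> c = 5; heap: [0-4 ALLOC][5-11 ALLOC][12-12 FREE][13-14 ALLOC][15-46 FREE]
Op 5: d = malloc(14) -> d = 15; heap: [0-4 ALLOC][5-11 ALLOC][12-12 FREE][13-14 ALLOC][15-28 ALLOC][29-46 FREE]
Op 6: e = malloc(9) -> e = 29; heap: [0-4 ALLOC][5-11 ALLOC][12-12 FREE][13-14 ALLOC][15-28 ALLOC][29-37 ALLOC][38-46 FREE]
Op 7: e = realloc(e, 6) -> e = 29; heap: [0-4 ALLOC][5-11 ALLOC][12-12 FREE][13-14 ALLOC][15-28 ALLOC][29-34 ALLOC][35-46 FREE]
Op 8: c = realloc(c, 18) -> NULL (c unchanged); heap: [0-4 ALLOC][5-11 ALLOC][12-12 FREE][13-14 ALLOC][15-28 ALLOC][29-34 ALLOC][35-46 FREE]
Free blocks: [1 12] total_free=13 largest=12 -> 100*(13-12)/13 = 100/13 ≈ 7.692 -> rounds to 8

Answer: 8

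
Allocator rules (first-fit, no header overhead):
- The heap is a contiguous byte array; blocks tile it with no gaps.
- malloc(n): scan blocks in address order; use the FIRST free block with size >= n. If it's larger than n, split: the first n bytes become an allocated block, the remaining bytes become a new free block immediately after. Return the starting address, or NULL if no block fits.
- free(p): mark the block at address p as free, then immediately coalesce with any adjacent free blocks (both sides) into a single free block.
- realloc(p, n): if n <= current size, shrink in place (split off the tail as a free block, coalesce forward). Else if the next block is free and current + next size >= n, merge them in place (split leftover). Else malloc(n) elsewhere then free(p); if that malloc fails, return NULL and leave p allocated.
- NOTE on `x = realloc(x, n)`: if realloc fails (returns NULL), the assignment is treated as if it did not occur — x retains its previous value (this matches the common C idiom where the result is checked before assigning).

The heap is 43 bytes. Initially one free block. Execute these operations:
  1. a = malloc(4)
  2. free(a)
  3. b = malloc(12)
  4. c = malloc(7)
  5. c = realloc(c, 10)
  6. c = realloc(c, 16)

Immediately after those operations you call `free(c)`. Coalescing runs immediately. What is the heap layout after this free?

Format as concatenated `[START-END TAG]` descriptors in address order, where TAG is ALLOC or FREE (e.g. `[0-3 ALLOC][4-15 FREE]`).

Answer: [0-11 ALLOC][12-42 FREE]

Derivation:
Op 1: a = malloc(4) -> a = 0; heap: [0-3 ALLOC][4-42 FREE]
Op 2: free(a) -> (freed a); heap: [0-42 FREE]
Op 3: b = malloc(12) -> b = 0; heap: [0-11 ALLOC][12-42 FREE]
Op 4: c = malloc(7) -> c = 12; heap: [0-11 ALLOC][12-18 ALLOC][19-42 FREE]
Op 5: c = realloc(c, 10) -> c = 12; heap: [0-11 ALLOC][12-21 ALLOC][22-42 FREE]
Op 6: c = realloc(c, 16) -> c = 12; heap: [0-11 ALLOC][12-27 ALLOC][28-42 FREE]
free(c): c = 12 -> block [12-27 ALLOC]; mark free, coalesce with adjacent free neighbors -> [0-11 ALLOC][12-42 FREE]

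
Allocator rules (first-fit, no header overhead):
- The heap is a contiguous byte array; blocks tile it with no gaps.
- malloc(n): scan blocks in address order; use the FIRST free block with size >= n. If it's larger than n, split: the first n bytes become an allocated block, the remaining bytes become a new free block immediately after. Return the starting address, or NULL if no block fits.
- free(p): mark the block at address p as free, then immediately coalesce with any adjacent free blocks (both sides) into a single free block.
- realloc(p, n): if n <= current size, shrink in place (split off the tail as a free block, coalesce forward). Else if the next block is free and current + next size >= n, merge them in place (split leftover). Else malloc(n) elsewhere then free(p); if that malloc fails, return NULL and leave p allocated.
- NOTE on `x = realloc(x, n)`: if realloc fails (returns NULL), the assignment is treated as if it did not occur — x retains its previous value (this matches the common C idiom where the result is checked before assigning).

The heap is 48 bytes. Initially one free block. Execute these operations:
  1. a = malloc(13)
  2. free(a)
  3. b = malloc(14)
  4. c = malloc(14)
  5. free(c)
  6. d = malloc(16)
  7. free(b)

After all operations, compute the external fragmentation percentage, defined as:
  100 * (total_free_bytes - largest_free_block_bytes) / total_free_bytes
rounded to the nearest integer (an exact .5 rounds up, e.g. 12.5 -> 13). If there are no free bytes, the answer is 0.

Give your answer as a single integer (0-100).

Answer: 44

Derivation:
Op 1: a = malloc(13) -> a = 0; heap: [0-12 ALLOC][13-47 FREE]
Op 2: free(a) -> (freed a); heap: [0-47 FREE]
Op 3: b = malloc(14) -> b = 0; heap: [0-13 ALLOC][14-47 FREE]
Op 4: c = malloc(14) -> c = 14; heap: [0-13 ALLOC][14-27 ALLOC][28-47 FREE]
Op 5: free(c) -> (freed c); heap: [0-13 ALLOC][14-47 FREE]
Op 6: d = malloc(16) -> d = 14; heap: [0-13 ALLOC][14-29 ALLOC][30-47 FREE]
Op 7: free(b) -> (freed b); heap: [0-13 FREE][14-29 ALLOC][30-47 FREE]
Free blocks: [14 18] total_free=32 largest=18 -> 100*(32-18)/32 = 1400/32 = 43.75 -> rounds to 44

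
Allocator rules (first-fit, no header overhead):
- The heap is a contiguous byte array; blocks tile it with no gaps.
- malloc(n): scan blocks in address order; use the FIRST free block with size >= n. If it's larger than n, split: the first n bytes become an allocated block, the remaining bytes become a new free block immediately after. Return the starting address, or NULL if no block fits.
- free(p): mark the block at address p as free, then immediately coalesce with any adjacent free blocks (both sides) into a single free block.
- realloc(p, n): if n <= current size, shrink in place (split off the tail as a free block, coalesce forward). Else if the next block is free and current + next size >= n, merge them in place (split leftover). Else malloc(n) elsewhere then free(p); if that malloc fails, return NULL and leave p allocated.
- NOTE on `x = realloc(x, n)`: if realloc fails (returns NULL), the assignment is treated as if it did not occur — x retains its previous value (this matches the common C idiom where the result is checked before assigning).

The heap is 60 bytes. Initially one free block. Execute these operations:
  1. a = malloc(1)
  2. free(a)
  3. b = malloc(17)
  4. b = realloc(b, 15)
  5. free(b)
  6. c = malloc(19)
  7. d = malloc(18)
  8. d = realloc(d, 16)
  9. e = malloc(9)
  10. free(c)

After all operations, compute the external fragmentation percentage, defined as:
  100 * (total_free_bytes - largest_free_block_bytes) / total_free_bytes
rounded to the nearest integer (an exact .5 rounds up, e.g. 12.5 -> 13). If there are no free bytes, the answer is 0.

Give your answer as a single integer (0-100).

Op 1: a = malloc(1) -> a = 0; heap: [0-0 ALLOC][1-59 FREE]
Op 2: free(a) -> (freed a); heap: [0-59 FREE]
Op 3: b = malloc(17) -> b = 0; heap: [0-16 ALLOC][17-59 FREE]
Op 4: b = realloc(b, 15) -> b = 0; heap: [0-14 ALLOC][15-59 FREE]
Op 5: free(b) -> (freed b); heap: [0-59 FREE]
Op 6: c = malloc(19) -> c = 0; heap: [0-18 ALLOC][19-59 FREE]
Op 7: d = malloc(18) -> d = 19; heap: [0-18 ALLOC][19-36 ALLOC][37-59 FREE]
Op 8: d = realloc(d, 16) -> d = 19; heap: [0-18 ALLOC][19-34 ALLOC][35-59 FREE]
Op 9: e = malloc(9) -> e = 35; heap: [0-18 ALLOC][19-34 ALLOC][35-43 ALLOC][44-59 FREE]
Op 10: free(c) -> (freed c); heap: [0-18 FREE][19-34 ALLOC][35-43 ALLOC][44-59 FREE]
Free blocks: [19 16] total_free=35 largest=19 -> 100*(35-19)/35 = 1600/35 ≈ 45.714 -> rounds to 46

Answer: 46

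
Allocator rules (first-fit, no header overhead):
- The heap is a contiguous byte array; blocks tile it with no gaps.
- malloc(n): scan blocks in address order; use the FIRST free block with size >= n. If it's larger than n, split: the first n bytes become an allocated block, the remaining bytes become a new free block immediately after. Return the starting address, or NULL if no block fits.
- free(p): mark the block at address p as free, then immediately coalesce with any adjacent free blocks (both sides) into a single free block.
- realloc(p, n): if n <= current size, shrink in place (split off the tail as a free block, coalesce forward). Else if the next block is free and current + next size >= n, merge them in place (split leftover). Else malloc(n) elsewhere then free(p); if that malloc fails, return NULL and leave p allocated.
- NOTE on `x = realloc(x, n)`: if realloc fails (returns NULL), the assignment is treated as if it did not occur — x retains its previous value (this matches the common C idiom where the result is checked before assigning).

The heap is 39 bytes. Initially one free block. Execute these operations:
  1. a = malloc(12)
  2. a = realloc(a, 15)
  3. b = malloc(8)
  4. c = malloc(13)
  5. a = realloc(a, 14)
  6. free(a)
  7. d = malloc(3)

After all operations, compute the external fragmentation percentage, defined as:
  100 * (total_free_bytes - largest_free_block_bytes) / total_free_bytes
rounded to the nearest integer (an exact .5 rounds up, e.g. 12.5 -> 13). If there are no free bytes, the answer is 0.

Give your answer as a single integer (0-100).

Answer: 20

Derivation:
Op 1: a = malloc(12) -> a = 0; heap: [0-11 ALLOC][12-38 FREE]
Op 2: a = realloc(a, 15) -> a = 0; heap: [0-14 ALLOC][15-38 FREE]
Op 3: b = malloc(8) -> b = 15; heap: [0-14 ALLOC][15-22 ALLOC][23-38 FREE]
Op 4: c = malloc(13) -> c = 23; heap: [0-14 ALLOC][15-22 ALLOC][23-35 ALLOC][36-38 FREE]
Op 5: a = realloc(a, 14) -> a = 0; heap: [0-13 ALLOC][14-14 FREE][15-22 ALLOC][23-35 ALLOC][36-38 FREE]
Op 6: free(a) -> (freed a); heap: [0-14 FREE][15-22 ALLOC][23-35 ALLOC][36-38 FREE]
Op 7: d = malloc(3) -> d = 0; heap: [0-2 ALLOC][3-14 FREE][15-22 ALLOC][23-35 ALLOC][36-38 FREE]
Free blocks: [12 3] total_free=15 largest=12 -> 100*(15-12)/15 = 300/15 = 20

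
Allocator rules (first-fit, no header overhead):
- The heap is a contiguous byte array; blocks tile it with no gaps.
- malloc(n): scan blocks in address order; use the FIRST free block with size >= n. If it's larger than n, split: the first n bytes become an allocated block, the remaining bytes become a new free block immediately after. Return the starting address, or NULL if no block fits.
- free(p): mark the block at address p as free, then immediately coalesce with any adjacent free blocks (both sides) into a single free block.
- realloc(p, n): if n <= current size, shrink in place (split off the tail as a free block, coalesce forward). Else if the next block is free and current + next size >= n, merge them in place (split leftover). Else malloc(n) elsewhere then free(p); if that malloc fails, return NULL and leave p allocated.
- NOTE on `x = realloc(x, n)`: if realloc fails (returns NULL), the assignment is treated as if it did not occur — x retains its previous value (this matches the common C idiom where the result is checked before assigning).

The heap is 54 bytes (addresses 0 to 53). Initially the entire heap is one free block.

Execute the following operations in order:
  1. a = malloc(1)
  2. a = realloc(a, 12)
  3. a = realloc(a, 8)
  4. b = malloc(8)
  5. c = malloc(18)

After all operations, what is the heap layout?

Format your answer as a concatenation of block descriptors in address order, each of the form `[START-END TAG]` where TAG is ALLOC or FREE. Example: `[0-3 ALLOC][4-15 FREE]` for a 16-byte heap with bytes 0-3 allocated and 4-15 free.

Op 1: a = malloc(1) -> a = 0; heap: [0-0 ALLOC][1-53 FREE]
Op 2: a = realloc(a, 12) -> a = 0; heap: [0-11 ALLOC][12-53 FREE]
Op 3: a = realloc(a, 8) -> a = 0; heap: [0-7 ALLOC][8-53 FREE]
Op 4: b = malloc(8) -> b = 8; heap: [0-7 ALLOC][8-15 ALLOC][16-53 FREE]
Op 5: c = malloc(18) -> c = 16; heap: [0-7 ALLOC][8-15 ALLOC][16-33 ALLOC][34-53 FREE]

Answer: [0-7 ALLOC][8-15 ALLOC][16-33 ALLOC][34-53 FREE]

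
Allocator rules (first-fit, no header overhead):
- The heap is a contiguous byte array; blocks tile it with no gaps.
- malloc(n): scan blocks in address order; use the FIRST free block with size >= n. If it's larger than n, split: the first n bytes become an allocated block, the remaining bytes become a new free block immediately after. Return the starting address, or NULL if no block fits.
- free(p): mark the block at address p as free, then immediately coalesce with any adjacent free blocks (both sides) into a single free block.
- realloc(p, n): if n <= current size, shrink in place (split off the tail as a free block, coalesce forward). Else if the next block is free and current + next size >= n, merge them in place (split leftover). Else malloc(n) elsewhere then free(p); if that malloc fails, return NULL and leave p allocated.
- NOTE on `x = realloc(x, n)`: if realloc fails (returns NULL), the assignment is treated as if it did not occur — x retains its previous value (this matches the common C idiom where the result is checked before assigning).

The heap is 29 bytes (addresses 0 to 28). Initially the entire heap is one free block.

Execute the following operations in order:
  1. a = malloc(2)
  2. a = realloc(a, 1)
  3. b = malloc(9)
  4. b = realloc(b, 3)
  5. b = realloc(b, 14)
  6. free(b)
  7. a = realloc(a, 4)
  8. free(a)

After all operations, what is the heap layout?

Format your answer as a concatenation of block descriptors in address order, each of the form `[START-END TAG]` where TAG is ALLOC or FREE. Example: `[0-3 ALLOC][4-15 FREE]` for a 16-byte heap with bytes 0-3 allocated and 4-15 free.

Op 1: a = malloc(2) -> a = 0; heap: [0-1 ALLOC][2-28 FREE]
Op 2: a = realloc(a, 1) -> a = 0; heap: [0-0 ALLOC][1-28 FREE]
Op 3: b = malloc(9) -> b = 1; heap: [0-0 ALLOC][1-9 ALLOC][10-28 FREE]
Op 4: b = realloc(b, 3) -> b = 1; heap: [0-0 ALLOC][1-3 ALLOC][4-28 FREE]
Op 5: b = realloc(b, 14) -> b = 1; heap: [0-0 ALLOC][1-14 ALLOC][15-28 FREE]
Op 6: free(b) -> (freed b); heap: [0-0 ALLOC][1-28 FREE]
Op 7: a = realloc(a, 4) -> a = 0; heap: [0-3 ALLOC][4-28 FREE]
Op 8: free(a) -> (freed a); heap: [0-28 FREE]

Answer: [0-28 FREE]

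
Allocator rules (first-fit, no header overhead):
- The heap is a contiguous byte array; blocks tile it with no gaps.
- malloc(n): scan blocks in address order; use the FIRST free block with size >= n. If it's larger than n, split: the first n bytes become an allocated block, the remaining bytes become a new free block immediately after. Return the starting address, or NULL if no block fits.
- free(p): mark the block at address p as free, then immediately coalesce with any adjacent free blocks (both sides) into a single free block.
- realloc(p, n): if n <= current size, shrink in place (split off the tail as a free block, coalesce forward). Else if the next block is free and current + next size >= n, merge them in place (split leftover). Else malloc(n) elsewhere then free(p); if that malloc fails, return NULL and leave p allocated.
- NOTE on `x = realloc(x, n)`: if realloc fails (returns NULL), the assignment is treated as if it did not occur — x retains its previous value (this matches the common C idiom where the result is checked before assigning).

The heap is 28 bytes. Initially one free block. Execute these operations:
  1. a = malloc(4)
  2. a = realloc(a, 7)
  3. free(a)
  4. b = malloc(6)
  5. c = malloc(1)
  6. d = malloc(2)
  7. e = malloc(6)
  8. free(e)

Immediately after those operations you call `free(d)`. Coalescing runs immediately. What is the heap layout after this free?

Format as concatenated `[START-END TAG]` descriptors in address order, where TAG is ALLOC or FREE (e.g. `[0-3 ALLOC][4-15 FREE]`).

Answer: [0-5 ALLOC][6-6 ALLOC][7-27 FREE]

Derivation:
Op 1: a = malloc(4) -> a = 0; heap: [0-3 ALLOC][4-27 FREE]
Op 2: a = realloc(a, 7) -> a = 0; heap: [0-6 ALLOC][7-27 FREE]
Op 3: free(a) -> (freed a); heap: [0-27 FREE]
Op 4: b = malloc(6) -> b = 0; heap: [0-5 ALLOC][6-27 FREE]
Op 5: c = malloc(1) -> c = 6; heap: [0-5 ALLOC][6-6 ALLOC][7-27 FREE]
Op 6: d = malloc(2) -> d = 7; heap: [0-5 ALLOC][6-6 ALLOC][7-8 ALLOC][9-27 FREE]
Op 7: e = malloc(6) -> e = 9; heap: [0-5 ALLOC][6-6 ALLOC][7-8 ALLOC][9-14 ALLOC][15-27 FREE]
Op 8: free(e) -> (freed e); heap: [0-5 ALLOC][6-6 ALLOC][7-8 ALLOC][9-27 FREE]
free(d): d = 7 -> block [7-8 ALLOC]; mark free, coalesce with adjacent free neighbors -> [0-5 ALLOC][6-6 ALLOC][7-27 FREE]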